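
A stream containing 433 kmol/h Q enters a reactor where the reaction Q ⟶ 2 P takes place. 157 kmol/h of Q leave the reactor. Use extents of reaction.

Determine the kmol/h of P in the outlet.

For Q: n = n₀ − 1ξ → 157 = 433 − 1ξ, giving ξ = 276 kmol/h.
Outlet amounts (n = n₀ + ν ξ):
  Q: 433 − 1(276) = 157
  P: 0 + 2(276) = 552

552 kmol/h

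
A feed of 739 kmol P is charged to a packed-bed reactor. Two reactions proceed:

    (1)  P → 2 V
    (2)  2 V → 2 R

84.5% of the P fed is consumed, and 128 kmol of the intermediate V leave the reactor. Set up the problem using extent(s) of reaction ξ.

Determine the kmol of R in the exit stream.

Conversion of P: P consumed = 1ξ₁ = 0.845 × 739 → ξ₁ = 624.5 kmol.
V balance: n_V = 0 + 2ξ₁ − 2ξ₂ = 128 → ξ₂ = (2·624.5 − 128)/2 = 560.5 kmol.
Outlet amounts (n = n₀ + Σ ν·ξ):
  P: 739 − 1(624.5) = 114.5
  V: 0 + 2(624.5) − 2(560.5) = 128
  R: 0 + 2(560.5) = 1121

1120 kmol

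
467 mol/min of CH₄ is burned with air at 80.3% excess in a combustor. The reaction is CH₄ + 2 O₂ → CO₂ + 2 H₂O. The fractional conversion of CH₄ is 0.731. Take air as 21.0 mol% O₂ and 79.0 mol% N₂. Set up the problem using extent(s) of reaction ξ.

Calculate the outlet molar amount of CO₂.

341 mol/min

Stoichiometric O₂ = 2 × 467 = 934 mol/min; O₂ fed = 934 × 1.803 = 1684 mol/min.
N₂ fed = 1684 × 79/21 = 6335 mol/min.
Fuel reacted = 0.731 × 467 → ξ = 341.4 mol/min.
Outlet (n = n₀ + ν ξ):
  CH₄: 467 − 1(341.4) = 125.6
  O₂: 1684 − 2(341.4) = 1001
  N₂: 6335 (inert)
  CO₂: 0 + 1(341.4) = 341.4
  H₂O: 0 + 2(341.4) = 682.8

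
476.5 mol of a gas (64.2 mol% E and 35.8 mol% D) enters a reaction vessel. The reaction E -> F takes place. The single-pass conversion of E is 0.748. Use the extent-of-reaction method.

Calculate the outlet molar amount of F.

229 mol

E reacted = 0.748 × 305.9 = 228.8 mol; ν_E = −1, so ξ = 228.8/1 = 228.8 mol.
Outlet amounts (n = n₀ + ν ξ):
  E: 305.9 − 1(228.8) = 77.09
  F: 0 + 1(228.8) = 228.8
  D: 170.6 (inert)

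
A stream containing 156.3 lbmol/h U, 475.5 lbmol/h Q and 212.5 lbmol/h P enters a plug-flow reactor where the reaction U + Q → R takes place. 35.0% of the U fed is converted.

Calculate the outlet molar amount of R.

U reacted = 0.35 × 156.3 = 54.7 lbmol/h; ν_U = −1, so ξ = 54.7/1 = 54.7 lbmol/h.
Outlet amounts (n = n₀ + ν ξ):
  U: 156.3 − 1(54.7) = 101.6
  Q: 475.5 − 1(54.7) = 420.8
  R: 0 + 1(54.7) = 54.7
  P: 212.5 (inert)

54.7 lbmol/h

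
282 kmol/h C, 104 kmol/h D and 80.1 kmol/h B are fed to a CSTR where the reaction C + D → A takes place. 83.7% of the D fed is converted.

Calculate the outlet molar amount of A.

D reacted = 0.837 × 104 = 87.05 kmol/h; ν_D = −1, so ξ = 87.05/1 = 87.05 kmol/h.
Outlet amounts (n = n₀ + ν ξ):
  C: 282 − 1(87.05) = 195
  D: 104 − 1(87.05) = 16.95
  A: 0 + 1(87.05) = 87.05
  B: 80.1 (inert)

87 kmol/h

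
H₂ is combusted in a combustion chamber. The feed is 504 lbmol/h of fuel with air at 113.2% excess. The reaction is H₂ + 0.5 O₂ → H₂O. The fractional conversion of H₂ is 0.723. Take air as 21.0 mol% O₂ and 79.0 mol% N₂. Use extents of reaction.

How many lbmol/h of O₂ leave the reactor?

355 lbmol/h

Stoichiometric O₂ = 0.5 × 504 = 252 lbmol/h; O₂ fed = 252 × 2.132 = 537.3 lbmol/h.
N₂ fed = 537.3 × 79/21 = 2021 lbmol/h.
Fuel reacted = 0.723 × 504 → ξ = 364.4 lbmol/h.
Outlet (n = n₀ + ν ξ):
  H₂: 504 − 1(364.4) = 139.6
  O₂: 537.3 − 0.5(364.4) = 355.1
  N₂: 2021 (inert)
  H₂O: 0 + 1(364.4) = 364.4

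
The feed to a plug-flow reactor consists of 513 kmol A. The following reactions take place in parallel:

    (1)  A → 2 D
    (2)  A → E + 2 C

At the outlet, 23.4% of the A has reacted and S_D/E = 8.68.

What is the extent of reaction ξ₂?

Conversion of A: A consumed = 0.234 × 513 = 120 kmol = 1ξ₁ + 1ξ₂.
Selectivity: 2ξ₁ / (1ξ₂) = 8.68 → ξ₁ = 4.34 ξ₂.
Substitute: (1·4.34 + 1) ξ₂ = 120 → ξ₂ = 22.48 kmol, ξ₁ = 97.56 kmol.
Outlet amounts (n = n₀ + Σ ν·ξ):
  A: 513 − 1(97.56) − 1(22.48) = 393
  D: 0 + 2(97.56) = 195.1
  E: 0 + 1(22.48) = 22.48
  C: 0 + 2(22.48) = 44.96

ξ₂ = 22.5 kmol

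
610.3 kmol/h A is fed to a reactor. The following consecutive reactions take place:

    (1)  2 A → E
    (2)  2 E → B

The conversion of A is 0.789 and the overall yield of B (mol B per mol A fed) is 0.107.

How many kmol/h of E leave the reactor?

Conversion of A: A consumed = 2ξ₁ = 0.789 × 610.3 → ξ₁ = 240.8 kmol/h.
Yield of B: 1ξ₂ / 610.3 = 0.107 → ξ₂ = 65.3 kmol/h.
Outlet amounts (n = n₀ + Σ ν·ξ):
  A: 610.3 − 2(240.8) = 128.8
  E: 0 + 1(240.8) − 2(65.3) = 110.2
  B: 0 + 1(65.3) = 65.3

110 kmol/h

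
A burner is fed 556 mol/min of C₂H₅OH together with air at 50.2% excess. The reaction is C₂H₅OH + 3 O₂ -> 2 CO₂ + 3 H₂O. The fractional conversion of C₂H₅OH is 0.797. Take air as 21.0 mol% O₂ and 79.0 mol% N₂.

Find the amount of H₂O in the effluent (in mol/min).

Stoichiometric O₂ = 3 × 556 = 1668 mol/min; O₂ fed = 1668 × 1.502 = 2505 mol/min.
N₂ fed = 2505 × 79/21 = 9425 mol/min.
Fuel reacted = 0.797 × 556 → ξ = 443.1 mol/min.
Outlet (n = n₀ + ν ξ):
  C₂H₅OH: 556 − 1(443.1) = 112.9
  O₂: 2505 − 3(443.1) = 1176
  N₂: 9425 (inert)
  CO₂: 0 + 2(443.1) = 886.3
  H₂O: 0 + 3(443.1) = 1329

1330 mol/min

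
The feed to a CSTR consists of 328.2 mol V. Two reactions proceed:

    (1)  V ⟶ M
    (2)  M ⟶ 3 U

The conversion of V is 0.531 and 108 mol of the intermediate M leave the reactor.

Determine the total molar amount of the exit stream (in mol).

461 mol

Conversion of V: V consumed = 1ξ₁ = 0.531 × 328.2 → ξ₁ = 174.3 mol.
M balance: n_M = 0 + 1ξ₁ − 1ξ₂ = 108 → ξ₂ = (1·174.3 − 108)/1 = 66.27 mol.
Outlet amounts (n = n₀ + Σ ν·ξ):
  V: 328.2 − 1(174.3) = 153.9
  M: 0 + 1(174.3) − 1(66.27) = 108
  U: 0 + 3(66.27) = 198.8
Total out = 153.9 + 108 + 198.8 = 460.7 mol.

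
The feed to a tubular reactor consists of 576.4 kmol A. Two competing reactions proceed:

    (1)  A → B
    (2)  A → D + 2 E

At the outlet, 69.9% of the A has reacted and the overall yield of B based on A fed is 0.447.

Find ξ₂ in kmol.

Yield of B: 1ξ₁ / 576.4 = 0.447 → ξ₁ = 257.7 kmol.
Conversion of A: 1ξ₁ + 1ξ₂ = 0.699 × 576.4 = 402.9 → ξ₂ = 145.3 kmol.
Outlet amounts (n = n₀ + Σ ν·ξ):
  A: 576.4 − 1(257.7) − 1(145.3) = 173.5
  B: 0 + 1(257.7) = 257.7
  D: 0 + 1(145.3) = 145.3
  E: 0 + 2(145.3) = 290.5

ξ₂ = 145 kmol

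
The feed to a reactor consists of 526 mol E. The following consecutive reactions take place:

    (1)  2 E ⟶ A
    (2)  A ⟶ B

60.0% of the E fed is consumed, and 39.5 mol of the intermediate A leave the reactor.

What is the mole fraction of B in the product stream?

Conversion of E: E consumed = 2ξ₁ = 0.6 × 526 → ξ₁ = 157.8 mol.
A balance: n_A = 0 + 1ξ₁ − 1ξ₂ = 39.5 → ξ₂ = (1·157.8 − 39.5)/1 = 118.3 mol.
Outlet amounts (n = n₀ + Σ ν·ξ):
  E: 526 − 2(157.8) = 210.4
  A: 0 + 1(157.8) − 1(118.3) = 39.5
  B: 0 + 1(118.3) = 118.3
Total out = 368.2 mol; y_B = 118.3 / 368.2 = 0.3213.

0.321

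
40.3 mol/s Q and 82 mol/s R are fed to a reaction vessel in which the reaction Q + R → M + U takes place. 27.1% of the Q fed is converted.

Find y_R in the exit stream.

0.581

Q reacted = 0.271 × 40.3 = 10.92 mol/s; ν_Q = −1, so ξ = 10.92/1 = 10.92 mol/s.
Outlet amounts (n = n₀ + ν ξ):
  Q: 40.3 − 1(10.92) = 29.38
  R: 82 − 1(10.92) = 71.08
  M: 0 + 1(10.92) = 10.92
  U: 0 + 1(10.92) = 10.92
Total out = 122.3 mol/s; y_R = 71.08 / 122.3 = 0.5812.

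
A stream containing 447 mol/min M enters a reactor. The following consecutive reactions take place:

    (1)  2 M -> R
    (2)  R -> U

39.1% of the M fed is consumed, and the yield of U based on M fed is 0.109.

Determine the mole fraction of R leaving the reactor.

Conversion of M: M consumed = 2ξ₁ = 0.391 × 447 → ξ₁ = 87.39 mol/min.
Yield of U: 1ξ₂ / 447 = 0.109 → ξ₂ = 48.72 mol/min.
Outlet amounts (n = n₀ + Σ ν·ξ):
  M: 447 − 2(87.39) = 272.2
  R: 0 + 1(87.39) − 1(48.72) = 38.67
  U: 0 + 1(48.72) = 48.72
Total out = 359.6 mol/min; y_R = 38.67 / 359.6 = 0.1075.

0.108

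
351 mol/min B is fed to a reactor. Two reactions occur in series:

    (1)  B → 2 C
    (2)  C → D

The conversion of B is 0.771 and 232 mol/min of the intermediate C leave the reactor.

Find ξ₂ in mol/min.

ξ₂ = 309 mol/min

Conversion of B: B consumed = 1ξ₁ = 0.771 × 351 → ξ₁ = 270.6 mol/min.
C balance: n_C = 0 + 2ξ₁ − 1ξ₂ = 232 → ξ₂ = (2·270.6 − 232)/1 = 309.2 mol/min.
Outlet amounts (n = n₀ + Σ ν·ξ):
  B: 351 − 1(270.6) = 80.38
  C: 0 + 2(270.6) − 1(309.2) = 232
  D: 0 + 1(309.2) = 309.2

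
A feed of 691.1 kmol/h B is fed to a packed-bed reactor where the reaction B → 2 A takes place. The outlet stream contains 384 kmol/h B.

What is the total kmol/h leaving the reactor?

998 kmol/h

For B: n = n₀ − 1ξ → 384 = 691.1 − 1ξ, giving ξ = 307.1 kmol/h.
Outlet amounts (n = n₀ + ν ξ):
  B: 691.1 − 1(307.1) = 384
  A: 0 + 2(307.1) = 614.2
Total out = 384 + 614.2 = 998.2 kmol/h.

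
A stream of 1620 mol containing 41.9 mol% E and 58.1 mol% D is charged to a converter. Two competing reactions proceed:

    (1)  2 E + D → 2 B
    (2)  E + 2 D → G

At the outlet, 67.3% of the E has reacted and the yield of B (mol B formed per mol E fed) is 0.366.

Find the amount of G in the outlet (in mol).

Yield of B: 2ξ₁ / 678.8 = 0.366 → ξ₁ = 124.2 mol.
Conversion of E: 2ξ₁ + 1ξ₂ = 0.673 × 678.8 = 456.8 → ξ₂ = 208.4 mol.
Outlet amounts (n = n₀ + Σ ν·ξ):
  E: 678.8 − 2(124.2) − 1(208.4) = 222
  D: 941.2 − 1(124.2) − 2(208.4) = 400.2
  B: 0 + 2(124.2) = 248.4
  G: 0 + 1(208.4) = 208.4

208 mol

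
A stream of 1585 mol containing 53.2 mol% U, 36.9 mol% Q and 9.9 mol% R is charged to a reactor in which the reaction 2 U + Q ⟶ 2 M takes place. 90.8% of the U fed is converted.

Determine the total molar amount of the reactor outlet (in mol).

1200 mol

U reacted = 0.908 × 843.2 = 765.6 mol; ν_U = −2, so ξ = 765.6/2 = 382.8 mol.
Outlet amounts (n = n₀ + ν ξ):
  U: 843.2 − 2(382.8) = 77.58
  Q: 584.9 − 1(382.8) = 202
  M: 0 + 2(382.8) = 765.6
  R: 156.9 (inert)
Total out = 77.58 + 202 + 765.6 + 156.9 = 1202 mol.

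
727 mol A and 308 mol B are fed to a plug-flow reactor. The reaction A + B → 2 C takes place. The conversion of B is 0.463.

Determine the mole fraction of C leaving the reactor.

B reacted = 0.463 × 308 = 142.6 mol; ν_B = −1, so ξ = 142.6/1 = 142.6 mol.
Outlet amounts (n = n₀ + ν ξ):
  A: 727 − 1(142.6) = 584.4
  B: 308 − 1(142.6) = 165.4
  C: 0 + 2(142.6) = 285.2
Total out = 1035 mol; y_C = 285.2 / 1035 = 0.2756.

0.276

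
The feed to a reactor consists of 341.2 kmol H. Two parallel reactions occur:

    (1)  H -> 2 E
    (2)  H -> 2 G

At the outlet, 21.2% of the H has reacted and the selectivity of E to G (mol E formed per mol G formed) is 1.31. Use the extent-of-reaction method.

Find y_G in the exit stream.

0.151

Conversion of H: H consumed = 0.212 × 341.2 = 72.33 kmol = 1ξ₁ + 1ξ₂.
Selectivity: 2ξ₁ / (2ξ₂) = 1.31 → ξ₁ = 1.31 ξ₂.
Substitute: (1·1.31 + 1) ξ₂ = 72.33 → ξ₂ = 31.31 kmol, ξ₁ = 41.02 kmol.
Outlet amounts (n = n₀ + Σ ν·ξ):
  H: 341.2 − 1(41.02) − 1(31.31) = 268.9
  E: 0 + 2(41.02) = 82.04
  G: 0 + 2(31.31) = 62.63
Total out = 413.5 kmol; y_G = 62.63 / 413.5 = 0.1514.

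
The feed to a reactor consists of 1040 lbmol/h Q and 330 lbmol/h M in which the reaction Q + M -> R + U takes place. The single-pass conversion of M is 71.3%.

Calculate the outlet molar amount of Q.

805 lbmol/h

M reacted = 0.713 × 330 = 235.3 lbmol/h; ν_M = −1, so ξ = 235.3/1 = 235.3 lbmol/h.
Outlet amounts (n = n₀ + ν ξ):
  Q: 1040 − 1(235.3) = 804.7
  M: 330 − 1(235.3) = 94.71
  R: 0 + 1(235.3) = 235.3
  U: 0 + 1(235.3) = 235.3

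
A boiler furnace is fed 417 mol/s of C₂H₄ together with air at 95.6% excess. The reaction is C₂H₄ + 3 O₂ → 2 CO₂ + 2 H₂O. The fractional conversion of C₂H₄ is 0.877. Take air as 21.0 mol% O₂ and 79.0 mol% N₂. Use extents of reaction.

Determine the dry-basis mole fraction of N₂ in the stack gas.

Stoichiometric O₂ = 3 × 417 = 1251 mol/s; O₂ fed = 1251 × 1.956 = 2447 mol/s.
N₂ fed = 2447 × 79/21 = 9205 mol/s.
Fuel reacted = 0.877 × 417 → ξ = 365.7 mol/s.
Outlet (n = n₀ + ν ξ):
  C₂H₄: 417 − 1(365.7) = 51.29
  O₂: 2447 − 3(365.7) = 1350
  N₂: 9205 (inert)
  CO₂: 0 + 2(365.7) = 731.4
  H₂O: 0 + 2(365.7) = 731.4
Dry total = 11340 mol/s; y_N₂ (dry) = 9205 / 11340 = 0.8119.

0.812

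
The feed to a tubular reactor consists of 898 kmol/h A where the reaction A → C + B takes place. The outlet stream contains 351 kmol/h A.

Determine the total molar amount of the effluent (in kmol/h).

1440 kmol/h

For A: n = n₀ − 1ξ → 351 = 898 − 1ξ, giving ξ = 547 kmol/h.
Outlet amounts (n = n₀ + ν ξ):
  A: 898 − 1(547) = 351
  C: 0 + 1(547) = 547
  B: 0 + 1(547) = 547
Total out = 351 + 547 + 547 = 1445 kmol/h.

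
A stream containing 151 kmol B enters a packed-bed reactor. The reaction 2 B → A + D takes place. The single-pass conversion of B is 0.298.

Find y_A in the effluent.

B reacted = 0.298 × 151 = 45 kmol; ν_B = −2, so ξ = 45/2 = 22.5 kmol.
Outlet amounts (n = n₀ + ν ξ):
  B: 151 − 2(22.5) = 106
  A: 0 + 1(22.5) = 22.5
  D: 0 + 1(22.5) = 22.5
Total out = 151 kmol; y_A = 22.5 / 151 = 0.149.

0.149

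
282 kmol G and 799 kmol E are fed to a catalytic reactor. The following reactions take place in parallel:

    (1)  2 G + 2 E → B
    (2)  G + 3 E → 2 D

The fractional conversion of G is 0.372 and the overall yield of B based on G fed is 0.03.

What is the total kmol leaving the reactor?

880 kmol

Yield of B: 1ξ₁ / 282 = 0.03 → ξ₁ = 8.46 kmol.
Conversion of G: 2ξ₁ + 1ξ₂ = 0.372 × 282 = 104.9 → ξ₂ = 87.98 kmol.
Outlet amounts (n = n₀ + Σ ν·ξ):
  G: 282 − 2(8.46) − 1(87.98) = 177.1
  E: 799 − 2(8.46) − 3(87.98) = 518.1
  B: 0 + 1(8.46) = 8.46
  D: 0 + 2(87.98) = 176
Total out = 177.1 + 518.1 + 8.46 + 176 = 879.7 kmol.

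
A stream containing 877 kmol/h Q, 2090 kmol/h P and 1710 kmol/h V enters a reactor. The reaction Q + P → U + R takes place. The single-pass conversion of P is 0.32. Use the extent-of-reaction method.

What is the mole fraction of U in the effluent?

0.143

P reacted = 0.32 × 2090 = 668.8 kmol/h; ν_P = −1, so ξ = 668.8/1 = 668.8 kmol/h.
Outlet amounts (n = n₀ + ν ξ):
  Q: 877 − 1(668.8) = 208.2
  P: 2090 − 1(668.8) = 1421
  U: 0 + 1(668.8) = 668.8
  R: 0 + 1(668.8) = 668.8
  V: 1710 (inert)
Total out = 4677 kmol/h; y_U = 668.8 / 4677 = 0.143.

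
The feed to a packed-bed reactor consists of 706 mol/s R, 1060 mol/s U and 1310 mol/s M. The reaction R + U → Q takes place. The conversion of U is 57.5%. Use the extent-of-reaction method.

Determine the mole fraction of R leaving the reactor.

0.0391

U reacted = 0.575 × 1060 = 609.5 mol/s; ν_U = −1, so ξ = 609.5/1 = 609.5 mol/s.
Outlet amounts (n = n₀ + ν ξ):
  R: 706 − 1(609.5) = 96.5
  U: 1060 − 1(609.5) = 450.5
  Q: 0 + 1(609.5) = 609.5
  M: 1310 (inert)
Total out = 2466 mol/s; y_R = 96.5 / 2466 = 0.03912.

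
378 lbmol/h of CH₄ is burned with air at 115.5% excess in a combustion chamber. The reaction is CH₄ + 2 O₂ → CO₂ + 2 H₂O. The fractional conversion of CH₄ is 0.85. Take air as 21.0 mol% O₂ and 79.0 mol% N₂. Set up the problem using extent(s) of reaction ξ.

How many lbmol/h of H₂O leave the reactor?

Stoichiometric O₂ = 2 × 378 = 756 lbmol/h; O₂ fed = 756 × 2.155 = 1629 lbmol/h.
N₂ fed = 1629 × 79/21 = 6129 lbmol/h.
Fuel reacted = 0.85 × 378 → ξ = 321.3 lbmol/h.
Outlet (n = n₀ + ν ξ):
  CH₄: 378 − 1(321.3) = 56.7
  O₂: 1629 − 2(321.3) = 986.6
  N₂: 6129 (inert)
  CO₂: 0 + 1(321.3) = 321.3
  H₂O: 0 + 2(321.3) = 642.6

643 lbmol/h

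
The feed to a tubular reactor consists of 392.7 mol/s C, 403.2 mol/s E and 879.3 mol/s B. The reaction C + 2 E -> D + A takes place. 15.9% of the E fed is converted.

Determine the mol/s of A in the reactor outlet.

E reacted = 0.159 × 403.2 = 64.11 mol/s; ν_E = −2, so ξ = 64.11/2 = 32.05 mol/s.
Outlet amounts (n = n₀ + ν ξ):
  C: 392.7 − 1(32.05) = 360.6
  E: 403.2 − 2(32.05) = 339.1
  D: 0 + 1(32.05) = 32.05
  A: 0 + 1(32.05) = 32.05
  B: 879.3 (inert)

32.1 mol/s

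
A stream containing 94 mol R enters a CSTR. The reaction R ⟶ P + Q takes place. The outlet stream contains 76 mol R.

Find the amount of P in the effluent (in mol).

18 mol

For R: n = n₀ − 1ξ → 76 = 94 − 1ξ, giving ξ = 18 mol.
Outlet amounts (n = n₀ + ν ξ):
  R: 94 − 1(18) = 76
  P: 0 + 1(18) = 18
  Q: 0 + 1(18) = 18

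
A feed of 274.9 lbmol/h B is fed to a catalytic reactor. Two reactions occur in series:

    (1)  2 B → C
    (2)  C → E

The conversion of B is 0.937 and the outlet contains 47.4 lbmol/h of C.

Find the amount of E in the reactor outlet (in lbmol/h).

81.4 lbmol/h

Conversion of B: B consumed = 2ξ₁ = 0.937 × 274.9 → ξ₁ = 128.8 lbmol/h.
C balance: n_C = 0 + 1ξ₁ − 1ξ₂ = 47.4 → ξ₂ = (1·128.8 − 47.4)/1 = 81.39 lbmol/h.
Outlet amounts (n = n₀ + Σ ν·ξ):
  B: 274.9 − 2(128.8) = 17.32
  C: 0 + 1(128.8) − 1(81.39) = 47.4
  E: 0 + 1(81.39) = 81.39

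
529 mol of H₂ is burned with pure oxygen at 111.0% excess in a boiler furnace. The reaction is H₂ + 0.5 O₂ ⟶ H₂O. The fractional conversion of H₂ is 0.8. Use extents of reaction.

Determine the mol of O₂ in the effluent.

346 mol

Stoichiometric O₂ = 0.5 × 529 = 264.5 mol; O₂ fed = 264.5 × 2.110 = 558.1 mol.
Fuel reacted = 0.8 × 529 → ξ = 423.2 mol.
Outlet (n = n₀ + ν ξ):
  H₂: 529 − 1(423.2) = 105.8
  O₂: 558.1 − 0.5(423.2) = 346.5
  H₂O: 0 + 1(423.2) = 423.2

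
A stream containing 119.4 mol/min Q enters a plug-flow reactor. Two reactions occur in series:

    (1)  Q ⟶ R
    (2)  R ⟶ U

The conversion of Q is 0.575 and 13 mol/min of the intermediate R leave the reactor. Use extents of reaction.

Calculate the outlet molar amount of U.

Conversion of Q: Q consumed = 1ξ₁ = 0.575 × 119.4 → ξ₁ = 68.66 mol/min.
R balance: n_R = 0 + 1ξ₁ − 1ξ₂ = 13 → ξ₂ = (1·68.66 − 13)/1 = 55.66 mol/min.
Outlet amounts (n = n₀ + Σ ν·ξ):
  Q: 119.4 − 1(68.66) = 50.75
  R: 0 + 1(68.66) − 1(55.66) = 13
  U: 0 + 1(55.66) = 55.66

55.7 mol/min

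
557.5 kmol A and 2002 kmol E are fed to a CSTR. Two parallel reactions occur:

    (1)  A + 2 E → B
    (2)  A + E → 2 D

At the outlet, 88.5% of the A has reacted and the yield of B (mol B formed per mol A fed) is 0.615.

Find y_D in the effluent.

Yield of B: 1ξ₁ / 557.5 = 0.615 → ξ₁ = 342.9 kmol.
Conversion of A: 1ξ₁ + 1ξ₂ = 0.885 × 557.5 = 493.4 → ξ₂ = 150.5 kmol.
Outlet amounts (n = n₀ + Σ ν·ξ):
  A: 557.5 − 1(342.9) − 1(150.5) = 64.11
  E: 2002 − 2(342.9) − 1(150.5) = 1166
  B: 0 + 1(342.9) = 342.9
  D: 0 + 2(150.5) = 301
Total out = 1874 kmol; y_D = 301 / 1874 = 0.1607.

0.161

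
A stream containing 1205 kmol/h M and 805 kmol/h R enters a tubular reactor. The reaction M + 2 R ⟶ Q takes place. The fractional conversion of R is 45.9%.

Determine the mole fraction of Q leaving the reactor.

0.113

R reacted = 0.459 × 805 = 369.5 kmol/h; ν_R = −2, so ξ = 369.5/2 = 184.7 kmol/h.
Outlet amounts (n = n₀ + ν ξ):
  M: 1205 − 1(184.7) = 1020
  R: 805 − 2(184.7) = 435.5
  Q: 0 + 1(184.7) = 184.7
Total out = 1641 kmol/h; y_Q = 184.7 / 1641 = 0.1126.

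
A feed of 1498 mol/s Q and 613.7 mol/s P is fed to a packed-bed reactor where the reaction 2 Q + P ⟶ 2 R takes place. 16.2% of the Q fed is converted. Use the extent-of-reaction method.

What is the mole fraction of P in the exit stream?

0.247

Q reacted = 0.162 × 1498 = 242.7 mol/s; ν_Q = −2, so ξ = 242.7/2 = 121.3 mol/s.
Outlet amounts (n = n₀ + ν ξ):
  Q: 1498 − 2(121.3) = 1255
  P: 613.7 − 1(121.3) = 492.4
  R: 0 + 2(121.3) = 242.7
Total out = 1990 mol/s; y_P = 492.4 / 1990 = 0.2474.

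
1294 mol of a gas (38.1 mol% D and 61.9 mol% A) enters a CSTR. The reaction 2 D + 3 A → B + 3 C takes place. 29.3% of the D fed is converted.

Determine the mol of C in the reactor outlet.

217 mol

D reacted = 0.293 × 493 = 144.5 mol; ν_D = −2, so ξ = 144.5/2 = 72.23 mol.
Outlet amounts (n = n₀ + ν ξ):
  D: 493 − 2(72.23) = 348.6
  A: 801 − 3(72.23) = 584.3
  B: 0 + 1(72.23) = 72.23
  C: 0 + 3(72.23) = 216.7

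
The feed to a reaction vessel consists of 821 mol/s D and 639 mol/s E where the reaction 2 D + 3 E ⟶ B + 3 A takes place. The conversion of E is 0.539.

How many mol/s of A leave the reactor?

344 mol/s

E reacted = 0.539 × 639 = 344.4 mol/s; ν_E = −3, so ξ = 344.4/3 = 114.8 mol/s.
Outlet amounts (n = n₀ + ν ξ):
  D: 821 − 2(114.8) = 591.4
  E: 639 − 3(114.8) = 294.6
  B: 0 + 1(114.8) = 114.8
  A: 0 + 3(114.8) = 344.4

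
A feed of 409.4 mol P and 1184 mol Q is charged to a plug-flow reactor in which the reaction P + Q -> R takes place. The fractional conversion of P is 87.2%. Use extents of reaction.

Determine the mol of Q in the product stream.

827 mol

P reacted = 0.872 × 409.4 = 357 mol; ν_P = −1, so ξ = 357/1 = 357 mol.
Outlet amounts (n = n₀ + ν ξ):
  P: 409.4 − 1(357) = 52.4
  Q: 1184 − 1(357) = 827
  R: 0 + 1(357) = 357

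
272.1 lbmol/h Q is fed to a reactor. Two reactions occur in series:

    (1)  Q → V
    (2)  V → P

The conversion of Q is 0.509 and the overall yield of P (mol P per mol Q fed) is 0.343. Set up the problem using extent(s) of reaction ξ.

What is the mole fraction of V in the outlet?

Conversion of Q: Q consumed = 1ξ₁ = 0.509 × 272.1 → ξ₁ = 138.5 lbmol/h.
Yield of P: 1ξ₂ / 272.1 = 0.343 → ξ₂ = 93.33 lbmol/h.
Outlet amounts (n = n₀ + Σ ν·ξ):
  Q: 272.1 − 1(138.5) = 133.6
  V: 0 + 1(138.5) − 1(93.33) = 45.17
  P: 0 + 1(93.33) = 93.33
Total out = 272.1 lbmol/h; y_V = 45.17 / 272.1 = 0.166.

0.166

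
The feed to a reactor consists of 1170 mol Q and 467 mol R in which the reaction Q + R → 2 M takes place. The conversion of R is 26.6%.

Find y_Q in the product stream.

0.639

R reacted = 0.266 × 467 = 124.2 mol; ν_R = −1, so ξ = 124.2/1 = 124.2 mol.
Outlet amounts (n = n₀ + ν ξ):
  Q: 1170 − 1(124.2) = 1046
  R: 467 − 1(124.2) = 342.8
  M: 0 + 2(124.2) = 248.4
Total out = 1637 mol; y_Q = 1046 / 1637 = 0.6388.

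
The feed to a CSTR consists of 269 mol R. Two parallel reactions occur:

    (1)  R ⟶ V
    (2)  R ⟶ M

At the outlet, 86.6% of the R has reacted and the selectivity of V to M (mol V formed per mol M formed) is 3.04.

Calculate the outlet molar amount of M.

57.7 mol

Conversion of R: R consumed = 0.866 × 269 = 233 mol = 1ξ₁ + 1ξ₂.
Selectivity: 1ξ₁ / (1ξ₂) = 3.04 → ξ₁ = 3.04 ξ₂.
Substitute: (1·3.04 + 1) ξ₂ = 233 → ξ₂ = 57.66 mol, ξ₁ = 175.3 mol.
Outlet amounts (n = n₀ + Σ ν·ξ):
  R: 269 − 1(175.3) − 1(57.66) = 36.05
  V: 0 + 1(175.3) = 175.3
  M: 0 + 1(57.66) = 57.66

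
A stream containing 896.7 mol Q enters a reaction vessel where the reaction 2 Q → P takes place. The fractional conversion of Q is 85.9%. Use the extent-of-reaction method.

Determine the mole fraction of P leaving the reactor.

Q reacted = 0.859 × 896.7 = 770.3 mol; ν_Q = −2, so ξ = 770.3/2 = 385.1 mol.
Outlet amounts (n = n₀ + ν ξ):
  Q: 896.7 − 2(385.1) = 126.4
  P: 0 + 1(385.1) = 385.1
Total out = 511.6 mol; y_P = 385.1 / 511.6 = 0.7528.

0.753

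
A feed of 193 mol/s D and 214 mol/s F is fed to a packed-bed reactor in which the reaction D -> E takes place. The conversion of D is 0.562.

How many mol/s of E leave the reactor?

D reacted = 0.562 × 193 = 108.5 mol/s; ν_D = −1, so ξ = 108.5/1 = 108.5 mol/s.
Outlet amounts (n = n₀ + ν ξ):
  D: 193 − 1(108.5) = 84.53
  E: 0 + 1(108.5) = 108.5
  F: 214 (inert)

108 mol/s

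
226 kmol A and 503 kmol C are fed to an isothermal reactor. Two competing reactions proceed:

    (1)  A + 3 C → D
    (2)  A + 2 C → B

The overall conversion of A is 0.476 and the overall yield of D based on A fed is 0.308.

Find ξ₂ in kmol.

ξ₂ = 38 kmol

Yield of D: 1ξ₁ / 226 = 0.308 → ξ₁ = 69.61 kmol.
Conversion of A: 1ξ₁ + 1ξ₂ = 0.476 × 226 = 107.6 → ξ₂ = 37.97 kmol.
Outlet amounts (n = n₀ + Σ ν·ξ):
  A: 226 − 1(69.61) − 1(37.97) = 118.4
  C: 503 − 3(69.61) − 2(37.97) = 218.2
  D: 0 + 1(69.61) = 69.61
  B: 0 + 1(37.97) = 37.97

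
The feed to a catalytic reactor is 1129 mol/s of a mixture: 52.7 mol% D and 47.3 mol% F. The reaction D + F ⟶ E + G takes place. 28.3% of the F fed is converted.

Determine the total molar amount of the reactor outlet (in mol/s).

F reacted = 0.283 × 534 = 151.1 mol/s; ν_F = −1, so ξ = 151.1/1 = 151.1 mol/s.
Outlet amounts (n = n₀ + ν ξ):
  D: 595 − 1(151.1) = 443.9
  F: 534 − 1(151.1) = 382.9
  E: 0 + 1(151.1) = 151.1
  G: 0 + 1(151.1) = 151.1
Total out = 443.9 + 382.9 + 151.1 + 151.1 = 1129 mol/s.

1130 mol/s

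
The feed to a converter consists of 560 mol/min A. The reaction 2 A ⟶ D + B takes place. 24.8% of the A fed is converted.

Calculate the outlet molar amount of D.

69.4 mol/min

A reacted = 0.248 × 560 = 138.9 mol/min; ν_A = −2, so ξ = 138.9/2 = 69.44 mol/min.
Outlet amounts (n = n₀ + ν ξ):
  A: 560 − 2(69.44) = 421.1
  D: 0 + 1(69.44) = 69.44
  B: 0 + 1(69.44) = 69.44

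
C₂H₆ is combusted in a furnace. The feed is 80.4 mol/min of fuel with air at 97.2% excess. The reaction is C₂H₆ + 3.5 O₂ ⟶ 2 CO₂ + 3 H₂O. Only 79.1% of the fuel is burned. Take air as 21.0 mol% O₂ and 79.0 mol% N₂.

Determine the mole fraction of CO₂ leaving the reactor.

0.0462

Stoichiometric O₂ = 3.5 × 80.4 = 281.4 mol/min; O₂ fed = 281.4 × 1.972 = 554.9 mol/min.
N₂ fed = 554.9 × 79/21 = 2088 mol/min.
Fuel reacted = 0.791 × 80.4 → ξ = 63.6 mol/min.
Outlet (n = n₀ + ν ξ):
  C₂H₆: 80.4 − 1(63.6) = 16.8
  O₂: 554.9 − 3.5(63.6) = 332.3
  N₂: 2088 (inert)
  CO₂: 0 + 2(63.6) = 127.2
  H₂O: 0 + 3(63.6) = 190.8
Total out = 2755 mol/min; y_CO₂ = 127.2 / 2755 = 0.04617.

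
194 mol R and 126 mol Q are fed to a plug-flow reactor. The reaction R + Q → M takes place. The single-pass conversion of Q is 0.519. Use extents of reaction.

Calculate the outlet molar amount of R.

Q reacted = 0.519 × 126 = 65.39 mol; ν_Q = −1, so ξ = 65.39/1 = 65.39 mol.
Outlet amounts (n = n₀ + ν ξ):
  R: 194 − 1(65.39) = 128.6
  Q: 126 − 1(65.39) = 60.61
  M: 0 + 1(65.39) = 65.39

129 mol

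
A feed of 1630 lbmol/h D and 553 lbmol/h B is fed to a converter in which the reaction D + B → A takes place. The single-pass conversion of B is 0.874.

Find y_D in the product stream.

B reacted = 0.874 × 553 = 483.3 lbmol/h; ν_B = −1, so ξ = 483.3/1 = 483.3 lbmol/h.
Outlet amounts (n = n₀ + ν ξ):
  D: 1630 − 1(483.3) = 1147
  B: 553 − 1(483.3) = 69.68
  A: 0 + 1(483.3) = 483.3
Total out = 1700 lbmol/h; y_D = 1147 / 1700 = 0.6746.

0.675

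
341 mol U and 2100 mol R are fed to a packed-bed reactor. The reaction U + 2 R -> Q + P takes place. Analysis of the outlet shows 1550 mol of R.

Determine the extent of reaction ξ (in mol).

ξ = 275 mol

For R: n = n₀ − 2ξ → 1550 = 2100 − 2ξ, giving ξ = 275 mol.
Outlet amounts (n = n₀ + ν ξ):
  U: 341 − 1(275) = 66
  R: 2100 − 2(275) = 1550
  Q: 0 + 1(275) = 275
  P: 0 + 1(275) = 275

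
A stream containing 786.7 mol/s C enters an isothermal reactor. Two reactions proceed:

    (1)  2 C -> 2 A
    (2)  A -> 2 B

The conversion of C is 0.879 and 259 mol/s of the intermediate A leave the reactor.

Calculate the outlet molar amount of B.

Conversion of C: C consumed = 2ξ₁ = 0.879 × 786.7 → ξ₁ = 345.8 mol/s.
A balance: n_A = 0 + 2ξ₁ − 1ξ₂ = 259 → ξ₂ = (2·345.8 − 259)/1 = 432.5 mol/s.
Outlet amounts (n = n₀ + Σ ν·ξ):
  C: 786.7 − 2(345.8) = 95.19
  A: 0 + 2(345.8) − 1(432.5) = 259
  B: 0 + 2(432.5) = 865

865 mol/s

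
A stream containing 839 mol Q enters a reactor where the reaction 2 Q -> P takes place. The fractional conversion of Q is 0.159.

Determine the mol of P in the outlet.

Q reacted = 0.159 × 839 = 133.4 mol; ν_Q = −2, so ξ = 133.4/2 = 66.7 mol.
Outlet amounts (n = n₀ + ν ξ):
  Q: 839 − 2(66.7) = 705.6
  P: 0 + 1(66.7) = 66.7

66.7 mol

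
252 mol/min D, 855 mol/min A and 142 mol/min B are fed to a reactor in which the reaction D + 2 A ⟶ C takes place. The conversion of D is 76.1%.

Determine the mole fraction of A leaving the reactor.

0.545

D reacted = 0.761 × 252 = 191.8 mol/min; ν_D = −1, so ξ = 191.8/1 = 191.8 mol/min.
Outlet amounts (n = n₀ + ν ξ):
  D: 252 − 1(191.8) = 60.23
  A: 855 − 2(191.8) = 471.5
  C: 0 + 1(191.8) = 191.8
  B: 142 (inert)
Total out = 865.5 mol/min; y_A = 471.5 / 865.5 = 0.5447.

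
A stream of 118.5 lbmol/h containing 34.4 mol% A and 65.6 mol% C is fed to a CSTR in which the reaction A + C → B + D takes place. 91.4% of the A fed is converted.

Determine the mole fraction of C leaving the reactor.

A reacted = 0.914 × 40.76 = 37.26 lbmol/h; ν_A = −1, so ξ = 37.26/1 = 37.26 lbmol/h.
Outlet amounts (n = n₀ + ν ξ):
  A: 40.76 − 1(37.26) = 3.506
  C: 77.74 − 1(37.26) = 40.48
  B: 0 + 1(37.26) = 37.26
  D: 0 + 1(37.26) = 37.26
Total out = 118.5 lbmol/h; y_C = 40.48 / 118.5 = 0.3416.

0.342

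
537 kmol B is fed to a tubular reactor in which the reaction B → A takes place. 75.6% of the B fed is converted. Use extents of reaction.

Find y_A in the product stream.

B reacted = 0.756 × 537 = 406 kmol; ν_B = −1, so ξ = 406/1 = 406 kmol.
Outlet amounts (n = n₀ + ν ξ):
  B: 537 − 1(406) = 131
  A: 0 + 1(406) = 406
Total out = 537 kmol; y_A = 406 / 537 = 0.756.

0.756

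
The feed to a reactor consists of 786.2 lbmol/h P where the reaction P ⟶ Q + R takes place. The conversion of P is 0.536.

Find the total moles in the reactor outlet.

1210 lbmol/h

P reacted = 0.536 × 786.2 = 421.4 lbmol/h; ν_P = −1, so ξ = 421.4/1 = 421.4 lbmol/h.
Outlet amounts (n = n₀ + ν ξ):
  P: 786.2 − 1(421.4) = 364.8
  Q: 0 + 1(421.4) = 421.4
  R: 0 + 1(421.4) = 421.4
Total out = 364.8 + 421.4 + 421.4 = 1208 lbmol/h.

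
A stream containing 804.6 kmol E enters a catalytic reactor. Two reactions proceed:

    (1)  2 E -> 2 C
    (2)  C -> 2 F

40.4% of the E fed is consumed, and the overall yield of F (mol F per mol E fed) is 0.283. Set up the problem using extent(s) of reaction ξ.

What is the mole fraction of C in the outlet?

Conversion of E: E consumed = 2ξ₁ = 0.404 × 804.6 → ξ₁ = 162.5 kmol.
Yield of F: 2ξ₂ / 804.6 = 0.283 → ξ₂ = 113.9 kmol.
Outlet amounts (n = n₀ + Σ ν·ξ):
  E: 804.6 − 2(162.5) = 479.5
  C: 0 + 2(162.5) − 1(113.9) = 211.2
  F: 0 + 2(113.9) = 227.7
Total out = 918.5 kmol; y_C = 211.2 / 918.5 = 0.23.

0.23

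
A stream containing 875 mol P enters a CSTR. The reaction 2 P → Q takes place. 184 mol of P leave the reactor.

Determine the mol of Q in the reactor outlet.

346 mol

For P: n = n₀ − 2ξ → 184 = 875 − 2ξ, giving ξ = 345.5 mol.
Outlet amounts (n = n₀ + ν ξ):
  P: 875 − 2(345.5) = 184
  Q: 0 + 1(345.5) = 345.5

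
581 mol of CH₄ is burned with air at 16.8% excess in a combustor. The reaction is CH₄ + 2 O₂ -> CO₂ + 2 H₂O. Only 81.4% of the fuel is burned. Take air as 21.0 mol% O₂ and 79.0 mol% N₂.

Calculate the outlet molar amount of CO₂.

Stoichiometric O₂ = 2 × 581 = 1162 mol; O₂ fed = 1162 × 1.168 = 1357 mol.
N₂ fed = 1357 × 79/21 = 5106 mol.
Fuel reacted = 0.814 × 581 → ξ = 472.9 mol.
Outlet (n = n₀ + ν ξ):
  CH₄: 581 − 1(472.9) = 108.1
  O₂: 1357 − 2(472.9) = 411.3
  N₂: 5106 (inert)
  CO₂: 0 + 1(472.9) = 472.9
  H₂O: 0 + 2(472.9) = 945.9

473 mol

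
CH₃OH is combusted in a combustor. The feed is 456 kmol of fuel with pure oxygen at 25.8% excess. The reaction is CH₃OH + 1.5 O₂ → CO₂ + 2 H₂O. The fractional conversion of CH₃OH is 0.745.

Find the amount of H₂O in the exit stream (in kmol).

Stoichiometric O₂ = 1.5 × 456 = 684 kmol; O₂ fed = 684 × 1.258 = 860.5 kmol.
Fuel reacted = 0.745 × 456 → ξ = 339.7 kmol.
Outlet (n = n₀ + ν ξ):
  CH₃OH: 456 − 1(339.7) = 116.3
  O₂: 860.5 − 1.5(339.7) = 350.9
  CO₂: 0 + 1(339.7) = 339.7
  H₂O: 0 + 2(339.7) = 679.4

679 kmol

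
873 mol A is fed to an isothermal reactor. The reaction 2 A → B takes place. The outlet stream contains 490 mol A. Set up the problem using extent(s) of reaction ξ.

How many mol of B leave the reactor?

192 mol

For A: n = n₀ − 2ξ → 490 = 873 − 2ξ, giving ξ = 191.5 mol.
Outlet amounts (n = n₀ + ν ξ):
  A: 873 − 2(191.5) = 490
  B: 0 + 1(191.5) = 191.5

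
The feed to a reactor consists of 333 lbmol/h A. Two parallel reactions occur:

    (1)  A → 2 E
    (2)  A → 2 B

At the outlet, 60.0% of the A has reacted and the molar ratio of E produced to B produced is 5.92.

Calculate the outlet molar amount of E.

342 lbmol/h

Conversion of A: A consumed = 0.6 × 333 = 199.8 lbmol/h = 1ξ₁ + 1ξ₂.
Selectivity: 2ξ₁ / (2ξ₂) = 5.92 → ξ₁ = 5.92 ξ₂.
Substitute: (1·5.92 + 1) ξ₂ = 199.8 → ξ₂ = 28.87 lbmol/h, ξ₁ = 170.9 lbmol/h.
Outlet amounts (n = n₀ + Σ ν·ξ):
  A: 333 − 1(170.9) − 1(28.87) = 133.2
  E: 0 + 2(170.9) = 341.9
  B: 0 + 2(28.87) = 57.75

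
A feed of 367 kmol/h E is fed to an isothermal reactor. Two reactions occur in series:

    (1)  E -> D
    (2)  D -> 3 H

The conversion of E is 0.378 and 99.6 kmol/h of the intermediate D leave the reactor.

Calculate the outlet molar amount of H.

Conversion of E: E consumed = 1ξ₁ = 0.378 × 367 → ξ₁ = 138.7 kmol/h.
D balance: n_D = 0 + 1ξ₁ − 1ξ₂ = 99.6 → ξ₂ = (1·138.7 − 99.6)/1 = 39.13 kmol/h.
Outlet amounts (n = n₀ + Σ ν·ξ):
  E: 367 − 1(138.7) = 228.3
  D: 0 + 1(138.7) − 1(39.13) = 99.6
  H: 0 + 3(39.13) = 117.4

117 kmol/h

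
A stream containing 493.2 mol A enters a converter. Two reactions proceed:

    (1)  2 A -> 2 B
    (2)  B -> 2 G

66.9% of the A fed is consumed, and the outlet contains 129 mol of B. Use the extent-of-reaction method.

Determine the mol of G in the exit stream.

402 mol

Conversion of A: A consumed = 2ξ₁ = 0.669 × 493.2 → ξ₁ = 165 mol.
B balance: n_B = 0 + 2ξ₁ − 1ξ₂ = 129 → ξ₂ = (2·165 − 129)/1 = 201 mol.
Outlet amounts (n = n₀ + Σ ν·ξ):
  A: 493.2 − 2(165) = 163.2
  B: 0 + 2(165) − 1(201) = 129
  G: 0 + 2(201) = 401.9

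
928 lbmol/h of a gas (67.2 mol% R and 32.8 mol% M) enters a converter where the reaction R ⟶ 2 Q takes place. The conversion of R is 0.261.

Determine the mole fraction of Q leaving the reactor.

R reacted = 0.261 × 623.6 = 162.8 lbmol/h; ν_R = −1, so ξ = 162.8/1 = 162.8 lbmol/h.
Outlet amounts (n = n₀ + ν ξ):
  R: 623.6 − 1(162.8) = 460.9
  Q: 0 + 2(162.8) = 325.5
  M: 304.4 (inert)
Total out = 1091 lbmol/h; y_Q = 325.5 / 1091 = 0.2984.

0.298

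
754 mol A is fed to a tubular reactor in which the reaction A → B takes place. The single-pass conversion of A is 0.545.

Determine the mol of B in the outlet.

411 mol

A reacted = 0.545 × 754 = 410.9 mol; ν_A = −1, so ξ = 410.9/1 = 410.9 mol.
Outlet amounts (n = n₀ + ν ξ):
  A: 754 − 1(410.9) = 343.1
  B: 0 + 1(410.9) = 410.9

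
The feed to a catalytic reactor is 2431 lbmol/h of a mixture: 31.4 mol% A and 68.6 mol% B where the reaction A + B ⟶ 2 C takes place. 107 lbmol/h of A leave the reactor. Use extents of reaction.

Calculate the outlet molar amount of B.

For A: n = n₀ − 1ξ → 107 = 763.3 − 1ξ, giving ξ = 656.3 lbmol/h.
Outlet amounts (n = n₀ + ν ξ):
  A: 763.3 − 1(656.3) = 107
  B: 1668 − 1(656.3) = 1011
  C: 0 + 2(656.3) = 1313

1010 lbmol/h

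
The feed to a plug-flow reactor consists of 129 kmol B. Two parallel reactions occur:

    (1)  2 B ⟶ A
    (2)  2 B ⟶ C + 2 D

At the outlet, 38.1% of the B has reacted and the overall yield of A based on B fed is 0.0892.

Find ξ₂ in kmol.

ξ₂ = 13.1 kmol

Yield of A: 1ξ₁ / 129 = 0.0892 → ξ₁ = 11.51 kmol.
Conversion of B: 2ξ₁ + 2ξ₂ = 0.381 × 129 = 49.15 → ξ₂ = 13.07 kmol.
Outlet amounts (n = n₀ + Σ ν·ξ):
  B: 129 − 2(11.51) − 2(13.07) = 79.85
  A: 0 + 1(11.51) = 11.51
  C: 0 + 1(13.07) = 13.07
  D: 0 + 2(13.07) = 26.14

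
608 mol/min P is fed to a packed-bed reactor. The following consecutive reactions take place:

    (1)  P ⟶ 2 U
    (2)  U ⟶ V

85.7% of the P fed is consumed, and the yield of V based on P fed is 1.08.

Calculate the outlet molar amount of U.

385 mol/min

Conversion of P: P consumed = 1ξ₁ = 0.857 × 608 → ξ₁ = 521.1 mol/min.
Yield of V: 1ξ₂ / 608 = 1.08 → ξ₂ = 656.6 mol/min.
Outlet amounts (n = n₀ + Σ ν·ξ):
  P: 608 − 1(521.1) = 86.94
  U: 0 + 2(521.1) − 1(656.6) = 385.5
  V: 0 + 1(656.6) = 656.6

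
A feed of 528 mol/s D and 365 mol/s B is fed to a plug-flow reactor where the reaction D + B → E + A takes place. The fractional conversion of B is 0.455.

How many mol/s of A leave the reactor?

166 mol/s

B reacted = 0.455 × 365 = 166.1 mol/s; ν_B = −1, so ξ = 166.1/1 = 166.1 mol/s.
Outlet amounts (n = n₀ + ν ξ):
  D: 528 − 1(166.1) = 361.9
  B: 365 − 1(166.1) = 198.9
  E: 0 + 1(166.1) = 166.1
  A: 0 + 1(166.1) = 166.1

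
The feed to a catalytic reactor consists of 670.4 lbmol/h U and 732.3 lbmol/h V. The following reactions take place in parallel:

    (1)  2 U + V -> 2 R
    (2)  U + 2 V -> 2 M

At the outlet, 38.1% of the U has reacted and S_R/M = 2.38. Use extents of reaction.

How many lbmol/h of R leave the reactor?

Conversion of U: U consumed = 0.381 × 670.4 = 255.4 lbmol/h = 2ξ₁ + 1ξ₂.
Selectivity: 2ξ₁ / (2ξ₂) = 2.38 → ξ₁ = 2.38 ξ₂.
Substitute: (2·2.38 + 1) ξ₂ = 255.4 → ξ₂ = 44.34 lbmol/h, ξ₁ = 105.5 lbmol/h.
Outlet amounts (n = n₀ + Σ ν·ξ):
  U: 670.4 − 2(105.5) − 1(44.34) = 415
  V: 732.3 − 1(105.5) − 2(44.34) = 538.1
  R: 0 + 2(105.5) = 211.1
  M: 0 + 2(44.34) = 88.69

211 lbmol/h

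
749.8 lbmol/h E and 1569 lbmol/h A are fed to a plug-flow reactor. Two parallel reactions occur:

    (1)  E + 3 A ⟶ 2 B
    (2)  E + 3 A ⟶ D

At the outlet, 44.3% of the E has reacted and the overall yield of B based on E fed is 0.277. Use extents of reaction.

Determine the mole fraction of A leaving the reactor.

Yield of B: 2ξ₁ / 749.8 = 0.277 → ξ₁ = 103.8 lbmol/h.
Conversion of E: 1ξ₁ + 1ξ₂ = 0.443 × 749.8 = 332.2 → ξ₂ = 228.3 lbmol/h.
Outlet amounts (n = n₀ + Σ ν·ξ):
  E: 749.8 − 1(103.8) − 1(228.3) = 417.6
  A: 1569 − 3(103.8) − 3(228.3) = 572.5
  B: 0 + 2(103.8) = 207.7
  D: 0 + 1(228.3) = 228.3
Total out = 1426 lbmol/h; y_A = 572.5 / 1426 = 0.4014.

0.401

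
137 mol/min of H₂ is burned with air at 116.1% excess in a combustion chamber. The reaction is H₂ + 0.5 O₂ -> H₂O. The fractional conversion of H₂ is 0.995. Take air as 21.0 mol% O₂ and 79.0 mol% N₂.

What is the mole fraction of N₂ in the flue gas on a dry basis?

0.874

Stoichiometric O₂ = 0.5 × 137 = 68.5 mol/min; O₂ fed = 68.5 × 2.161 = 148 mol/min.
N₂ fed = 148 × 79/21 = 556.9 mol/min.
Fuel reacted = 0.995 × 137 → ξ = 136.3 mol/min.
Outlet (n = n₀ + ν ξ):
  H₂: 137 − 1(136.3) = 0.685
  O₂: 148 − 0.5(136.3) = 79.87
  N₂: 556.9 (inert)
  H₂O: 0 + 1(136.3) = 136.3
Dry total = 637.4 mol/min; y_N₂ (dry) = 556.9 / 637.4 = 0.8736.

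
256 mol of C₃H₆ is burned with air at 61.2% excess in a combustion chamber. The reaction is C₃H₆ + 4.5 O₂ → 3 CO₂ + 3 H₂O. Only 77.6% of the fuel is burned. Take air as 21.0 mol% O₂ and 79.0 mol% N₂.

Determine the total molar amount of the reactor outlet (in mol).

Stoichiometric O₂ = 4.5 × 256 = 1152 mol; O₂ fed = 1152 × 1.612 = 1857 mol.
N₂ fed = 1857 × 79/21 = 6986 mol.
Fuel reacted = 0.776 × 256 → ξ = 198.7 mol.
Outlet (n = n₀ + ν ξ):
  C₃H₆: 256 − 1(198.7) = 57.34
  O₂: 1857 − 4.5(198.7) = 963.1
  N₂: 6986 (inert)
  CO₂: 0 + 3(198.7) = 596
  H₂O: 0 + 3(198.7) = 596
Total out = 57.34 + 963.1 + 6986 + 596 + 596 = 9198 mol.

9200 mol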